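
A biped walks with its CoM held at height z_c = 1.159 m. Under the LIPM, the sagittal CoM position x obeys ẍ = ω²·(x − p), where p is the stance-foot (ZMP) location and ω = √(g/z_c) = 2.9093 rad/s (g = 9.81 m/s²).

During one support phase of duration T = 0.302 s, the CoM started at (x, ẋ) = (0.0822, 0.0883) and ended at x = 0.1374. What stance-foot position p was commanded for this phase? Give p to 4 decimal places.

ωT = 2.9093·0.302 = 0.878609; cosh(ωT) = 1.411454, sinh(ωT) = 0.996094
x(T) = p + (x₀−p)·cosh(ωT) + (ẋ₀/ω)·sinh(ωT) ⇒ p·(1 − cosh) = x(T) − x₀·cosh − (ẋ₀/ω)·sinh
numerator   = 0.1374 − (0.0822)·1.411454 − (0.0883/2.9093)·0.996094 = -0.008854
denominator = 1 − 1.411454 = -0.411454
p = -0.008854 / -0.411454 = 0.0215

p = 0.0215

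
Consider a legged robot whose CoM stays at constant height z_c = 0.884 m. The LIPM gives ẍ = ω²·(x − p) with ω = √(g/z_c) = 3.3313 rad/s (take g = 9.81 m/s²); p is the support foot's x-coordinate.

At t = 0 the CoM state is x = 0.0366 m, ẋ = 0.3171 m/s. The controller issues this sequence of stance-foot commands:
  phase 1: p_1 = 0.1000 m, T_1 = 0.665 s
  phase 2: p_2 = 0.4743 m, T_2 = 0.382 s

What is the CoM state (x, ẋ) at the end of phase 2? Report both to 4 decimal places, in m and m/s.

phase 1: p=0.1000, T=0.665, ωT=2.215315, cosh=4.636705, sinh=4.527586; start (x,ẋ)=(0.036600, 0.317100) → end (x,ẋ)=(0.237005, 0.514053)
phase 2: p=0.4743, T=0.382, ωT=1.272557, cosh=1.925041, sinh=1.644927; start (x,ẋ)=(0.237005, 0.514053) → end (x,ẋ)=(0.271326, -0.310742)

x = 0.2713, ẋ = -0.3107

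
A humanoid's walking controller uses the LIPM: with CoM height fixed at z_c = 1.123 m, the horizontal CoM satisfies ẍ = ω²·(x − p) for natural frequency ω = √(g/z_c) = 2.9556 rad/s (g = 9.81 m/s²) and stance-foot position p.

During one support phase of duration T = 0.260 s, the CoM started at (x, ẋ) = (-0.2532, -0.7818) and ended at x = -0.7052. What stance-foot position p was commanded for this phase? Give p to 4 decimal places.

p = 0.4825

ωT = 2.9556·0.260 = 0.768456; cosh(ωT) = 1.310081, sinh(ωT) = 0.846353
x(T) = p + (x₀−p)·cosh(ωT) + (ẋ₀/ω)·sinh(ωT) ⇒ p·(1 − cosh) = x(T) − x₀·cosh − (ẋ₀/ω)·sinh
numerator   = -0.7052 − (-0.2532)·1.310081 − (-0.7818/2.9556)·0.846353 = -0.149615
denominator = 1 − 1.310081 = -0.310081
p = -0.149615 / -0.310081 = 0.4825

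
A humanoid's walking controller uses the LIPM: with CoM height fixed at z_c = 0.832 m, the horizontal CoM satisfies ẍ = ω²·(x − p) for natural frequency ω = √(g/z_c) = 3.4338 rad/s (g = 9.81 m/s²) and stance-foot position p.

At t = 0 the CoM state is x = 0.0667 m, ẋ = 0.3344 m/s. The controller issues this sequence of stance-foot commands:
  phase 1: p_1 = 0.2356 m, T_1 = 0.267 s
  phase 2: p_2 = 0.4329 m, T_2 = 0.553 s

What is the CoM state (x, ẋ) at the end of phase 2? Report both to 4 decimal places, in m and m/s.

phase 1: p=0.2356, T=0.267, ωT=0.916825, cosh=1.450561, sinh=1.050774; start (x,ẋ)=(0.066700, 0.334400) → end (x,ẋ)=(0.092930, -0.124349)
phase 2: p=0.4329, T=0.553, ωT=1.898891, cosh=3.414111, sinh=3.264376; start (x,ẋ)=(0.092930, -0.124349) → end (x,ẋ)=(-0.846009, -4.235340)

x = -0.8460, ẋ = -4.2353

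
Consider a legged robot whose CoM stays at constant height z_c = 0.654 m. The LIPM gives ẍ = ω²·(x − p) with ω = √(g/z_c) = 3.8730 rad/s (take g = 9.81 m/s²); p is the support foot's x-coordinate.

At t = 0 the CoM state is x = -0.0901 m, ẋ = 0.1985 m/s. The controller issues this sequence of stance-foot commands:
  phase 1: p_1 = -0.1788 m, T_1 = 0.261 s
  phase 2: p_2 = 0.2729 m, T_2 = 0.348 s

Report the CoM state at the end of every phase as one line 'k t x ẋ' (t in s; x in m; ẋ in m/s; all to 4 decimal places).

phase 1: p=-0.1788, T=0.261, ωT=1.010853, cosh=1.555926, sinh=1.192018; start (x,ẋ)=(-0.090100, 0.198500) → end (x,ẋ)=(0.020304, 0.718351)
phase 2: p=0.2729, T=0.348, ωT=1.347804, cosh=2.054387, sinh=1.794577; start (x,ẋ)=(0.020304, 0.718351) → end (x,ẋ)=(0.086823, -0.279869)

1 0.2610 0.0203 0.7184
2 0.6090 0.0868 -0.2799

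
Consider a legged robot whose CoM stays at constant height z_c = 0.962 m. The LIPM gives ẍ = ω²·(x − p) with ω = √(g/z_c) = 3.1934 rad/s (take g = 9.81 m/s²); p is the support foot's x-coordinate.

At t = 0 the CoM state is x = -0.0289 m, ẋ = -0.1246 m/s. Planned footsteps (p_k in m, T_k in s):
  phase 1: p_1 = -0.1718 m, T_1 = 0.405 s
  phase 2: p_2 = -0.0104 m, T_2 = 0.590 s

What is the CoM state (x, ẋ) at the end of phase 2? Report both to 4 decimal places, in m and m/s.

phase 1: p=-0.1718, T=0.405, ωT=1.293327, cosh=1.959625, sinh=1.685268; start (x,ẋ)=(-0.028900, -0.124600) → end (x,ẋ)=(0.042475, 0.524881)
phase 2: p=-0.0104, T=0.590, ωT=1.884106, cosh=3.366217, sinh=3.214252; start (x,ẋ)=(0.042475, 0.524881) → end (x,ẋ)=(0.695896, 2.309588)

x = 0.6959, ẋ = 2.3096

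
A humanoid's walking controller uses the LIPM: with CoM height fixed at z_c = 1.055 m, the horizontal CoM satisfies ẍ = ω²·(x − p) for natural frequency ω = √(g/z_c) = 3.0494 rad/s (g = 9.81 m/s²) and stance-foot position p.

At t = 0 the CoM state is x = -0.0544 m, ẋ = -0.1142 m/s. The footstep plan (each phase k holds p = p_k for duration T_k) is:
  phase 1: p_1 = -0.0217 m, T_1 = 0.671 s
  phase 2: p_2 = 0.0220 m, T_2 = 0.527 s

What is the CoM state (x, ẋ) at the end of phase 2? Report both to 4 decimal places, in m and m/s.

x = -1.4451, ẋ = -4.4475

phase 1: p=-0.0217, T=0.671, ωT=2.046147, cosh=3.933632, sinh=3.804400; start (x,ẋ)=(-0.054400, -0.114200) → end (x,ẋ)=(-0.292805, -0.828578)
phase 2: p=0.0220, T=0.527, ωT=1.607034, cosh=2.594238, sinh=2.393756; start (x,ẋ)=(-0.292805, -0.828578) → end (x,ẋ)=(-1.445105, -4.447450)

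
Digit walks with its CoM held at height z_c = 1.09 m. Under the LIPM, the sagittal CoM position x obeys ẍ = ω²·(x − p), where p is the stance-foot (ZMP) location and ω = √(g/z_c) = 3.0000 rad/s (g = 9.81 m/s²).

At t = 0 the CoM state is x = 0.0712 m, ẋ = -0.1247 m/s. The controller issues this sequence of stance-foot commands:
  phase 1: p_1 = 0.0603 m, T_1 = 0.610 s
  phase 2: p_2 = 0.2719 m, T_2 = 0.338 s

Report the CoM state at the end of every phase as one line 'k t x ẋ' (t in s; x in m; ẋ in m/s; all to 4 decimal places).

1 0.6100 -0.0311 -0.2994
2 0.9480 -0.3201 -1.5549

phase 1: p=0.0603, T=0.610, ωT=1.830000, cosh=3.197150, sinh=3.036737; start (x,ẋ)=(0.071200, -0.124700) → end (x,ẋ)=(-0.031078, -0.299383)
phase 2: p=0.2719, T=0.338, ωT=1.014000, cosh=1.559685, sinh=1.196920; start (x,ẋ)=(-0.031078, -0.299383) → end (x,ẋ)=(-0.320096, -1.554866)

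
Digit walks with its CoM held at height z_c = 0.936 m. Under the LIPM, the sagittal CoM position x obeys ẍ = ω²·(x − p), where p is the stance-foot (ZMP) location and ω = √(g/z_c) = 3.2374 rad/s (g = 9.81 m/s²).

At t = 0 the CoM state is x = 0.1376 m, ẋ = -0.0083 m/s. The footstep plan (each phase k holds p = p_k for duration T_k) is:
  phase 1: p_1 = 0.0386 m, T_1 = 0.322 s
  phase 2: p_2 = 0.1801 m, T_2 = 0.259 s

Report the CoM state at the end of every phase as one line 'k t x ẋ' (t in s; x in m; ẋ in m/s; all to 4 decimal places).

phase 1: p=0.0386, T=0.322, ωT=1.042443, cosh=1.594364, sinh=1.241772; start (x,ẋ)=(0.137600, -0.008300) → end (x,ẋ)=(0.193258, 0.384758)
phase 2: p=0.1801, T=0.259, ωT=0.838487, cosh=1.372614, sinh=0.940250; start (x,ẋ)=(0.193258, 0.384758) → end (x,ẋ)=(0.309908, 0.568178)

1 0.3220 0.1933 0.3848
2 0.5810 0.3099 0.5682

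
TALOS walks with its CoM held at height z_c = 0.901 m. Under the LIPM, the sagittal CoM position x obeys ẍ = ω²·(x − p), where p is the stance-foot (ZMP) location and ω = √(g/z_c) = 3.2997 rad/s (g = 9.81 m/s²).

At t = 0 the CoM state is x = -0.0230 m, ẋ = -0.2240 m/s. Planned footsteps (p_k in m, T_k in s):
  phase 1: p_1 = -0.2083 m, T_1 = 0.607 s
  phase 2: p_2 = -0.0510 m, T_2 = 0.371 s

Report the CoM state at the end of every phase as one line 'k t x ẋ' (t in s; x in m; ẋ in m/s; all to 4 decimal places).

1 0.6070 0.2438 1.3792
2 0.9780 1.1432 4.0599

phase 1: p=-0.2083, T=0.607, ωT=2.002918, cosh=3.772795, sinh=3.637854; start (x,ẋ)=(-0.023000, -0.224000) → end (x,ẋ)=(0.243843, 1.379203)
phase 2: p=-0.0510, T=0.371, ωT=1.224189, cosh=1.847701, sinh=1.553705; start (x,ẋ)=(0.243843, 1.379203) → end (x,ẋ)=(1.143197, 4.059945)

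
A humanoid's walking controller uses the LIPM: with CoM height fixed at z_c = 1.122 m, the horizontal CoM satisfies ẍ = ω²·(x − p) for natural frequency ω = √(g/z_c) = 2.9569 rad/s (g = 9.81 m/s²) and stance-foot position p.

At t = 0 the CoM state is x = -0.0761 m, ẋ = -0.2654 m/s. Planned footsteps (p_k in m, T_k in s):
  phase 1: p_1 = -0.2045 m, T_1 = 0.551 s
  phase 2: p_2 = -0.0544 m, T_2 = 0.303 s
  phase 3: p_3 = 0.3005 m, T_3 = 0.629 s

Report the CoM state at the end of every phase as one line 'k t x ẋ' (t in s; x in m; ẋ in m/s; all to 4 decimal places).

1 0.5510 -0.0846 0.2281
2 0.8540 -0.0188 0.2349
3 1.4830 -0.5007 -2.1854

phase 1: p=-0.2045, T=0.551, ωT=1.629252, cosh=2.648067, sinh=2.451991; start (x,ẋ)=(-0.076100, -0.265400) → end (x,ẋ)=(-0.084569, 0.228140)
phase 2: p=-0.0544, T=0.303, ωT=0.895941, cosh=1.428931, sinh=1.020708; start (x,ẋ)=(-0.084569, 0.228140) → end (x,ẋ)=(-0.018757, 0.234942)
phase 3: p=0.3005, T=0.629, ωT=1.859890, cosh=3.289360, sinh=3.133671; start (x,ẋ)=(-0.018757, 0.234942) → end (x,ẋ)=(-0.500665, -2.185413)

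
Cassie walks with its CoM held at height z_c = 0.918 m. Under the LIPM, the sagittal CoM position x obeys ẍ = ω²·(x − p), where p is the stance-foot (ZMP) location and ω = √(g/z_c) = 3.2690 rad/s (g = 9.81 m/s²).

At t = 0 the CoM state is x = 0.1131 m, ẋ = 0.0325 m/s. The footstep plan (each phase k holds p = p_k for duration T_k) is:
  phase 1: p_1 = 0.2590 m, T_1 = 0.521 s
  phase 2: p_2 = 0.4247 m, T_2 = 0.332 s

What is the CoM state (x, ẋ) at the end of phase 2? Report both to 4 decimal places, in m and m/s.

x = -0.9584, ẋ = -4.3071

phase 1: p=0.2590, T=0.521, ωT=1.703149, cosh=2.836661, sinh=2.654551; start (x,ẋ)=(0.113100, 0.032500) → end (x,ẋ)=(-0.128478, -1.173889)
phase 2: p=0.4247, T=0.332, ωT=1.085308, cosh=1.649075, sinh=1.311277; start (x,ẋ)=(-0.128478, -1.173889) → end (x,ẋ)=(-0.958407, -4.307062)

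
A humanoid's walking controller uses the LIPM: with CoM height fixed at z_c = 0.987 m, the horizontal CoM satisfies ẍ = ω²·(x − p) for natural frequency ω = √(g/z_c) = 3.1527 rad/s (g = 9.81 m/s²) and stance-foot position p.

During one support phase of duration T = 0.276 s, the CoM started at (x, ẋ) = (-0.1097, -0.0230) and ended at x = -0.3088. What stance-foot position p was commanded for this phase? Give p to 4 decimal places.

ωT = 3.1527·0.276 = 0.870145; cosh(ωT) = 1.403074, sinh(ωT) = 0.984183
x(T) = p + (x₀−p)·cosh(ωT) + (ẋ₀/ω)·sinh(ωT) ⇒ p·(1 − cosh) = x(T) − x₀·cosh − (ẋ₀/ω)·sinh
numerator   = -0.3088 − (-0.1097)·1.403074 − (-0.0230/3.1527)·0.984183 = -0.147703
denominator = 1 − 1.403074 = -0.403074
p = -0.147703 / -0.403074 = 0.3664

p = 0.3664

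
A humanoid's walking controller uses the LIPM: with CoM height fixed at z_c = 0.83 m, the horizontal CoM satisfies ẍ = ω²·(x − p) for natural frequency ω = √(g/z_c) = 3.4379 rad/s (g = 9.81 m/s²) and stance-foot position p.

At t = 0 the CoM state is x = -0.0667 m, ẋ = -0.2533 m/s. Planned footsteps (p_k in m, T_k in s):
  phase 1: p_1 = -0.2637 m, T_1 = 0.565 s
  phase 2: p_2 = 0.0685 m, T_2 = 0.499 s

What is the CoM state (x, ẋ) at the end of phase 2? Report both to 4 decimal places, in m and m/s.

phase 1: p=-0.2637, T=0.565, ωT=1.942413, cosh=3.559462, sinh=3.416104; start (x,ẋ)=(-0.066700, -0.253300) → end (x,ẋ)=(0.185820, 1.412001)
phase 2: p=0.0685, T=0.499, ωT=1.715512, cosh=2.869697, sinh=2.689825; start (x,ẋ)=(0.185820, 1.412001) → end (x,ẋ)=(1.509927, 5.136911)

x = 1.5099, ẋ = 5.1369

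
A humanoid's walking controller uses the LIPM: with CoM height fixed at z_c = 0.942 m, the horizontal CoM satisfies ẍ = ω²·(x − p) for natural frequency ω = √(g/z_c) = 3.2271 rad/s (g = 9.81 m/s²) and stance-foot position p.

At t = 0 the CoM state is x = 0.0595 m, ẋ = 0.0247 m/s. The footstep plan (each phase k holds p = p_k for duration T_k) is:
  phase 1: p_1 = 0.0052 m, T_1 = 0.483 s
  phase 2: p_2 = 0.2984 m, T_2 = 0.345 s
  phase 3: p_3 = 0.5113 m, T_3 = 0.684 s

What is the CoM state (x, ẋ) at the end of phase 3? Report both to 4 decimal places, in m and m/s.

x = -0.4561, ẋ = -3.0134

phase 1: p=0.0052, T=0.483, ωT=1.558689, cosh=2.481500, sinh=2.271088; start (x,ẋ)=(0.059500, 0.024700) → end (x,ẋ)=(0.157328, 0.459259)
phase 2: p=0.2984, T=0.345, ωT=1.113349, cosh=1.686498, sinh=1.358041; start (x,ẋ)=(0.157328, 0.459259) → end (x,ẋ)=(0.253750, 0.156288)
phase 3: p=0.5113, T=0.684, ωT=2.207336, cosh=4.600731, sinh=4.490737; start (x,ẋ)=(0.253750, 0.156288) → end (x,ẋ)=(-0.456133, -3.013391)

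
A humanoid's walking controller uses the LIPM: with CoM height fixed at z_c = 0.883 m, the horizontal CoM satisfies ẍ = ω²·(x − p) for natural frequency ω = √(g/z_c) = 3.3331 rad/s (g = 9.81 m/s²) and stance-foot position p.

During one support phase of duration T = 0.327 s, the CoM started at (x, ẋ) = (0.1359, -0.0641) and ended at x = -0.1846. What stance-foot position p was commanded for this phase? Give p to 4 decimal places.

ωT = 3.3331·0.327 = 1.089924; cosh(ωT) = 1.655145, sinh(ωT) = 1.318902
x(T) = p + (x₀−p)·cosh(ωT) + (ẋ₀/ω)·sinh(ωT) ⇒ p·(1 − cosh) = x(T) − x₀·cosh − (ẋ₀/ω)·sinh
numerator   = -0.1846 − (0.1359)·1.655145 − (-0.0641/3.3331)·1.318902 = -0.384170
denominator = 1 − 1.655145 = -0.655145
p = -0.384170 / -0.655145 = 0.5864

p = 0.5864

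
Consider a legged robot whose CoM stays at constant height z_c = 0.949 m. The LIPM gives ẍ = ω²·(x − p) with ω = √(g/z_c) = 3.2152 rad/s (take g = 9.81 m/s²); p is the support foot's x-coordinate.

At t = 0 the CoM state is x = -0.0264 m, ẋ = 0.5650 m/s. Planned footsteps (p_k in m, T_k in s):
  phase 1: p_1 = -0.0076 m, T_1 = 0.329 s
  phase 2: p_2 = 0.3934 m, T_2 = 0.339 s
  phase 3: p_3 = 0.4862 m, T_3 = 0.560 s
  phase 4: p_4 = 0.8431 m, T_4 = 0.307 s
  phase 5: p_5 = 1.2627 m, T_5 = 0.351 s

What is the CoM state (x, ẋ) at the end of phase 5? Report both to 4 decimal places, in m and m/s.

x = 0.5170, ẋ = -1.8069

phase 1: p=-0.0076, T=0.329, ωT=1.057801, cosh=1.613624, sinh=1.266406; start (x,ẋ)=(-0.026400, 0.565000) → end (x,ẋ)=(0.184607, 0.835149)
phase 2: p=0.3934, T=0.339, ωT=1.089953, cosh=1.655183, sinh=1.318951; start (x,ẋ)=(0.184607, 0.835149) → end (x,ẋ)=(0.390406, 0.496896)
phase 3: p=0.4862, T=0.560, ωT=1.800512, cosh=3.108980, sinh=2.943766; start (x,ẋ)=(0.390406, 0.496896) → end (x,ẋ)=(0.643327, 0.638173)
phase 4: p=0.8431, T=0.307, ωT=0.987066, cosh=1.528010, sinh=1.155341; start (x,ẋ)=(0.643327, 0.638173) → end (x,ẋ)=(0.767164, 0.233045)
phase 5: p=1.2627, T=0.351, ωT=1.128535, cosh=1.707316, sinh=1.383809; start (x,ẋ)=(0.767164, 0.233045) → end (x,ẋ)=(0.516965, -1.806870)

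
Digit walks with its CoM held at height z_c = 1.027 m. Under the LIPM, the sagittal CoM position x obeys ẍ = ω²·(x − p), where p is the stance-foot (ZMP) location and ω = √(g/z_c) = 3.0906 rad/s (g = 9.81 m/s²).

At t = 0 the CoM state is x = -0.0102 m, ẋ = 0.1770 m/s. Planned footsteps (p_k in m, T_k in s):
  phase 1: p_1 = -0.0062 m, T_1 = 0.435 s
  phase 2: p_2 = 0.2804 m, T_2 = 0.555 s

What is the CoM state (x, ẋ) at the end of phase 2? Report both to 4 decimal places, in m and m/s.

phase 1: p=-0.0062, T=0.435, ωT=1.344411, cosh=2.048310, sinh=1.787617; start (x,ẋ)=(-0.010200, 0.177000) → end (x,ẋ)=(0.087984, 0.340452)
phase 2: p=0.2804, T=0.555, ωT=1.715283, cosh=2.869081, sinh=2.689168; start (x,ẋ)=(0.087984, 0.340452) → end (x,ẋ)=(0.024575, -0.622411)

x = 0.0246, ẋ = -0.6224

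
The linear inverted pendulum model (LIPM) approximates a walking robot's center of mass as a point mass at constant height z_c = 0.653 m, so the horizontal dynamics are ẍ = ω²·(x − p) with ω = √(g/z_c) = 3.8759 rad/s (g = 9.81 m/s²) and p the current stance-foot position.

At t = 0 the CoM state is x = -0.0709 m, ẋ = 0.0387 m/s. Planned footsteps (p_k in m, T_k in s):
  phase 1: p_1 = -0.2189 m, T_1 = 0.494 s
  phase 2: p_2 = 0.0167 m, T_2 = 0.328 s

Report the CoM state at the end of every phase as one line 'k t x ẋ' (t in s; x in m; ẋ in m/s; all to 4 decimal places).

phase 1: p=-0.2189, T=0.494, ωT=1.914695, cosh=3.466127, sinh=3.318740; start (x,ẋ)=(-0.070900, 0.038700) → end (x,ẋ)=(0.327224, 2.037878)
phase 2: p=0.0167, T=0.328, ωT=1.271295, cosh=1.922968, sinh=1.642500; start (x,ẋ)=(0.327224, 2.037878) → end (x,ẋ)=(1.477424, 5.895619)

1 0.4940 0.3272 2.0379
2 0.8220 1.4774 5.8956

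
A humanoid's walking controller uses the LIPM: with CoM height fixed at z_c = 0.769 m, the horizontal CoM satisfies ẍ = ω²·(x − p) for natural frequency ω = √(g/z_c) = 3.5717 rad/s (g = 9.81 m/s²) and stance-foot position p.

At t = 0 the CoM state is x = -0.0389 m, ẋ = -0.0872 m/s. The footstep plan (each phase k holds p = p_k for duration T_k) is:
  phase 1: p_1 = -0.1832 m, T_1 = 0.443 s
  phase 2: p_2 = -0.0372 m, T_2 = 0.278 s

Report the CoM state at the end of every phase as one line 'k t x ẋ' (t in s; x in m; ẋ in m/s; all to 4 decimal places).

phase 1: p=-0.1832, T=0.443, ωT=1.582263, cosh=2.535732, sinh=2.330223; start (x,ẋ)=(-0.038900, -0.087200) → end (x,ẋ)=(0.125816, 0.979872)
phase 2: p=-0.0372, T=0.278, ωT=0.992933, cosh=1.534813, sinh=1.164325; start (x,ẋ)=(0.125816, 0.979872) → end (x,ẋ)=(0.532424, 2.181842)

1 0.4430 0.1258 0.9799
2 0.7210 0.5324 2.1818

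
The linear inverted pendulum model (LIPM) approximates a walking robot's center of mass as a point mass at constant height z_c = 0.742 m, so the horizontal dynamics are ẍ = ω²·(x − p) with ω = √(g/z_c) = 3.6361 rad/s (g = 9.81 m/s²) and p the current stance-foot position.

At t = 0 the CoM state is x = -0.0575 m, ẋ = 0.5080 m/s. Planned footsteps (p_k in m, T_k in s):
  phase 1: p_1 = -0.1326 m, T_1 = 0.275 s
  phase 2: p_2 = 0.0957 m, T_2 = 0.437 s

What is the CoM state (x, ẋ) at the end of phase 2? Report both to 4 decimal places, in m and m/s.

x = 0.9409, ẋ = 3.2603

phase 1: p=-0.1326, T=0.275, ωT=0.999928, cosh=1.542995, sinh=1.175089; start (x,ẋ)=(-0.057500, 0.508000) → end (x,ẋ)=(0.147451, 1.104725)
phase 2: p=0.0957, T=0.437, ωT=1.588976, cosh=2.551432, sinh=2.347297; start (x,ẋ)=(0.147451, 1.104725) → end (x,ẋ)=(0.940898, 3.260323)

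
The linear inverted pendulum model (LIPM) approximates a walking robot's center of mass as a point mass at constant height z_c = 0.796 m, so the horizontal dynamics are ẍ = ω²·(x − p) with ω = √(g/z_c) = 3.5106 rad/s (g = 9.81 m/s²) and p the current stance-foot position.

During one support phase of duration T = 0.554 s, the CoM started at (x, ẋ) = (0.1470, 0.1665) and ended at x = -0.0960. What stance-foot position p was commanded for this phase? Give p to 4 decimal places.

p = 0.3049

ωT = 3.5106·0.554 = 1.944872; cosh(ωT) = 3.567872, sinh(ωT) = 3.424867
x(T) = p + (x₀−p)·cosh(ωT) + (ẋ₀/ω)·sinh(ωT) ⇒ p·(1 − cosh) = x(T) − x₀·cosh − (ẋ₀/ω)·sinh
numerator   = -0.0960 − (0.1470)·3.567872 − (0.1665/3.5106)·3.424867 = -0.782911
denominator = 1 − 3.567872 = -2.567872
p = -0.782911 / -2.567872 = 0.3049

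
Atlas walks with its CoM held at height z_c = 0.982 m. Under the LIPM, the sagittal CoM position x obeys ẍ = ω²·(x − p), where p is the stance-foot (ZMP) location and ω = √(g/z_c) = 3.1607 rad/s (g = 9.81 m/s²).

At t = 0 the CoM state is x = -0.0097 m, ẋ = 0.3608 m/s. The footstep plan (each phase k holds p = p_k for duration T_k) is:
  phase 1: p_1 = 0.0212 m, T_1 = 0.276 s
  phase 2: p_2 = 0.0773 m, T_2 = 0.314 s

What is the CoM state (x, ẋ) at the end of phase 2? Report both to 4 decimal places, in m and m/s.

x = 0.2487, ẋ = 0.6784

phase 1: p=0.0212, T=0.276, ωT=0.872353, cosh=1.405251, sinh=0.987284; start (x,ẋ)=(-0.009700, 0.360800) → end (x,ẋ)=(0.090478, 0.410591)
phase 2: p=0.0773, T=0.314, ωT=0.992460, cosh=1.534263, sinh=1.163599; start (x,ẋ)=(0.090478, 0.410591) → end (x,ẋ)=(0.248676, 0.678420)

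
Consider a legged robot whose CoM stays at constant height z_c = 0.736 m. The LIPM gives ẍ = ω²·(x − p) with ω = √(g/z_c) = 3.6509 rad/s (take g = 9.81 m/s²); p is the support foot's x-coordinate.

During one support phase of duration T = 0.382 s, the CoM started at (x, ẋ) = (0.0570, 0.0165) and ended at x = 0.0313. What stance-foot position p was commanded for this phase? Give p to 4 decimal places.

ωT = 3.6509·0.382 = 1.394644; cosh(ωT) = 2.140729, sinh(ωT) = 1.892808
x(T) = p + (x₀−p)·cosh(ωT) + (ẋ₀/ω)·sinh(ωT) ⇒ p·(1 − cosh) = x(T) − x₀·cosh − (ẋ₀/ω)·sinh
numerator   = 0.0313 − (0.0570)·2.140729 − (0.0165/3.6509)·1.892808 = -0.099276
denominator = 1 − 2.140729 = -1.140729
p = -0.099276 / -1.140729 = 0.0870

p = 0.0870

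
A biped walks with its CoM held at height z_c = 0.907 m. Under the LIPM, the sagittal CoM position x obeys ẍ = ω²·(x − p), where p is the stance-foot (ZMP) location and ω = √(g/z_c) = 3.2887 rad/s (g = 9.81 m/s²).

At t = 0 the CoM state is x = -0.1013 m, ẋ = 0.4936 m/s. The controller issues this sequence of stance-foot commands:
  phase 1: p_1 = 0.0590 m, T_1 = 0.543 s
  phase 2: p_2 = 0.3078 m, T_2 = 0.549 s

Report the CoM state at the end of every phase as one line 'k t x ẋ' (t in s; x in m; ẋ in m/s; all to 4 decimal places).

phase 1: p=0.0590, T=0.543, ωT=1.785764, cosh=3.065902, sinh=2.898233; start (x,ẋ)=(-0.101300, 0.493600) → end (x,ẋ)=(0.002531, -0.014557)
phase 2: p=0.3078, T=0.549, ωT=1.805496, cosh=3.123691, sinh=2.959298; start (x,ẋ)=(0.002531, -0.014557) → end (x,ẋ)=(-0.658866, -3.016427)

1 0.5430 0.0025 -0.0146
2 1.0920 -0.6589 -3.0164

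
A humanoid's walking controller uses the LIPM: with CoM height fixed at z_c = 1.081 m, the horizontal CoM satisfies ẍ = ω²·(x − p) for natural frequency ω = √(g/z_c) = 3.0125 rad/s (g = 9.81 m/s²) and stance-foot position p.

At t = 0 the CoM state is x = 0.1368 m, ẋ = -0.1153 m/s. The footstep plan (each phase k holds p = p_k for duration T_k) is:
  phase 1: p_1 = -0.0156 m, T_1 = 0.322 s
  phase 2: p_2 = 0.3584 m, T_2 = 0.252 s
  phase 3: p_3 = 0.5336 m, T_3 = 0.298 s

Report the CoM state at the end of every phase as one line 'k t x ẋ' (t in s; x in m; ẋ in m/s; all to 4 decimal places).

1 0.3220 0.1711 0.3446
2 0.5740 0.2099 -0.0220
3 0.8720 0.0630 -1.0294

phase 1: p=-0.0156, T=0.322, ωT=0.970025, cosh=1.508542, sinh=1.129468; start (x,ẋ)=(0.136800, -0.115300) → end (x,ẋ)=(0.171073, 0.344610)
phase 2: p=0.3584, T=0.252, ωT=0.759150, cosh=1.302262, sinh=0.834198; start (x,ẋ)=(0.171073, 0.344610) → end (x,ẋ)=(0.209877, -0.021985)
phase 3: p=0.5336, T=0.298, ωT=0.897725, cosh=1.430755, sinh=1.023259; start (x,ẋ)=(0.209877, -0.021985) → end (x,ẋ)=(0.062965, -1.029353)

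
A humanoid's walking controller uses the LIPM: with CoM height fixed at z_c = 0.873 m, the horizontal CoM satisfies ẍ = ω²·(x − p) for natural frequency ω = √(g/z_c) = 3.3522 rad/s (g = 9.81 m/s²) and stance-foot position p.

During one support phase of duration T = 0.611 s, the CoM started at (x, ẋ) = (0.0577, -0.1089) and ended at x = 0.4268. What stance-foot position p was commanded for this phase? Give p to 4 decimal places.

ωT = 3.3522·0.611 = 2.048194; cosh(ωT) = 3.941427, sinh(ωT) = 3.812459
x(T) = p + (x₀−p)·cosh(ωT) + (ẋ₀/ω)·sinh(ωT) ⇒ p·(1 − cosh) = x(T) − x₀·cosh − (ẋ₀/ω)·sinh
numerator   = 0.4268 − (0.0577)·3.941427 − (-0.1089/3.3522)·3.812459 = 0.323232
denominator = 1 − 3.941427 = -2.941427
p = 0.323232 / -2.941427 = -0.1099

p = -0.1099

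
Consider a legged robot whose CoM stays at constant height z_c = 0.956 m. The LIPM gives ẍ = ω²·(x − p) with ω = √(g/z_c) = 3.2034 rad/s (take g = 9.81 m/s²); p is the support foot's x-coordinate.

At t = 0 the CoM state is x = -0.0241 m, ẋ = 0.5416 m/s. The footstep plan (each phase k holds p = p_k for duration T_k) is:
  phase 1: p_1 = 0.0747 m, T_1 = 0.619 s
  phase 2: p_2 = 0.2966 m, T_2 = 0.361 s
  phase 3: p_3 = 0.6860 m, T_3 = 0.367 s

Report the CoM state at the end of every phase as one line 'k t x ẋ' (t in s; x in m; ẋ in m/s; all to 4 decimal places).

phase 1: p=0.0747, T=0.619, ωT=1.982905, cosh=3.700740, sinh=3.563071; start (x,ẋ)=(-0.024100, 0.541600) → end (x,ẋ)=(0.311477, 0.876623)
phase 2: p=0.2966, T=0.361, ωT=1.156427, cosh=1.746583, sinh=1.431975; start (x,ẋ)=(0.311477, 0.876623) → end (x,ẋ)=(0.714449, 1.599337)
phase 3: p=0.6860, T=0.367, ωT=1.175648, cosh=1.774430, sinh=1.465811; start (x,ẋ)=(0.714449, 1.599337) → end (x,ẋ)=(1.468305, 2.971495)

1 0.6190 0.3115 0.8766
2 0.9800 0.7144 1.5993
3 1.3470 1.4683 2.9715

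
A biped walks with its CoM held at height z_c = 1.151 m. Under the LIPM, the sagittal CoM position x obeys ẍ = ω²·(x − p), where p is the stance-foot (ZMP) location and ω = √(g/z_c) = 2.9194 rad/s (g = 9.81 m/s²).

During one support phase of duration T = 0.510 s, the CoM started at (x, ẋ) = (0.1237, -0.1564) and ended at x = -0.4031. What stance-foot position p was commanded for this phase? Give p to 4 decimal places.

p = 0.4353

ωT = 2.9194·0.510 = 1.488894; cosh(ωT) = 2.328906, sinh(ωT) = 2.103284
x(T) = p + (x₀−p)·cosh(ωT) + (ẋ₀/ω)·sinh(ωT) ⇒ p·(1 − cosh) = x(T) − x₀·cosh − (ẋ₀/ω)·sinh
numerator   = -0.4031 − (0.1237)·2.328906 − (-0.1564/2.9194)·2.103284 = -0.578507
denominator = 1 − 2.328906 = -1.328906
p = -0.578507 / -1.328906 = 0.4353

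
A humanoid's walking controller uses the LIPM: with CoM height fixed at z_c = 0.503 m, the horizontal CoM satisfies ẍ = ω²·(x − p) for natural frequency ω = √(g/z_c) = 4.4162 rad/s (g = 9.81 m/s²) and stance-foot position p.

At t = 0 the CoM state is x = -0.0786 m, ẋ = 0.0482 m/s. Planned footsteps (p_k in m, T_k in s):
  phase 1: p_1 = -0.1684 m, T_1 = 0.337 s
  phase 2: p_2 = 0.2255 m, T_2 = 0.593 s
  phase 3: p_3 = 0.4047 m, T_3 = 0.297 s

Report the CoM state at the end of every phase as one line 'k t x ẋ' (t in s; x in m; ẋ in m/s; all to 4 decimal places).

phase 1: p=-0.1684, T=0.337, ωT=1.488259, cosh=2.327572, sinh=2.101807; start (x,ẋ)=(-0.078600, 0.048200) → end (x,ẋ)=(0.063556, 0.945713)
phase 2: p=0.2255, T=0.593, ωT=2.618807, cosh=6.896115, sinh=6.823226; start (x,ẋ)=(0.063556, 0.945713) → end (x,ẋ)=(0.569882, 1.641924)
phase 3: p=0.4047, T=0.297, ωT=1.311611, cosh=1.990768, sinh=1.721383; start (x,ẋ)=(0.569882, 1.641924) → end (x,ẋ)=(1.373543, 4.524402)

1 0.3370 0.0636 0.9457
2 0.9300 0.5699 1.6419
3 1.2270 1.3735 4.5244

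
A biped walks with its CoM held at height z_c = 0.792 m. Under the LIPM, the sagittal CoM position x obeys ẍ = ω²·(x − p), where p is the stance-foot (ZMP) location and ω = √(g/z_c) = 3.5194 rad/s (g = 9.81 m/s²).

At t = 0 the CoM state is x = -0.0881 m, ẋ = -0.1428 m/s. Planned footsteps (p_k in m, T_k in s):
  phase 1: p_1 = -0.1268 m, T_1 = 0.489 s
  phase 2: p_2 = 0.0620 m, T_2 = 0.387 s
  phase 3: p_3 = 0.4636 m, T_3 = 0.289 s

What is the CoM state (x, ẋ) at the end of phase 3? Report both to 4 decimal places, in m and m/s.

phase 1: p=-0.1268, T=0.489, ωT=1.720987, cosh=2.884465, sinh=2.705576; start (x,ẋ)=(-0.088100, -0.142800) → end (x,ẋ)=(-0.124950, -0.043400)
phase 2: p=0.0620, T=0.387, ωT=1.362008, cosh=2.080085, sinh=1.823939; start (x,ẋ)=(-0.124950, -0.043400) → end (x,ẋ)=(-0.349365, -1.290341)
phase 3: p=0.4636, T=0.289, ωT=1.017107, cosh=1.563411, sinh=1.201771; start (x,ẋ)=(-0.349365, -1.290341) → end (x,ẋ)=(-1.248011, -5.455778)

x = -1.2480, ẋ = -5.4558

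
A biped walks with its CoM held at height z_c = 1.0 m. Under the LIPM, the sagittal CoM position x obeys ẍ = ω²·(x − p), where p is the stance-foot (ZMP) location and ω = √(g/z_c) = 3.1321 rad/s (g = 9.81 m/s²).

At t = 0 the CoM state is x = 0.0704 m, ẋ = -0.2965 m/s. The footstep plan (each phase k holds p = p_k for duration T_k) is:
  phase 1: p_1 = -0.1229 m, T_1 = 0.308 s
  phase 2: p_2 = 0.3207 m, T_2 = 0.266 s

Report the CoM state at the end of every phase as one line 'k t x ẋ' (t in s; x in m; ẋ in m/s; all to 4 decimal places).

phase 1: p=-0.1229, T=0.308, ωT=0.964687, cosh=1.502534, sinh=1.121432; start (x,ẋ)=(0.070400, -0.296500) → end (x,ẋ)=(0.061380, 0.233452)
phase 2: p=0.3207, T=0.266, ωT=0.833139, cosh=1.367605, sinh=0.932923; start (x,ẋ)=(0.061380, 0.233452) → end (x,ẋ)=(0.035588, -0.438465)

1 0.3080 0.0614 0.2335
2 0.5740 0.0356 -0.4385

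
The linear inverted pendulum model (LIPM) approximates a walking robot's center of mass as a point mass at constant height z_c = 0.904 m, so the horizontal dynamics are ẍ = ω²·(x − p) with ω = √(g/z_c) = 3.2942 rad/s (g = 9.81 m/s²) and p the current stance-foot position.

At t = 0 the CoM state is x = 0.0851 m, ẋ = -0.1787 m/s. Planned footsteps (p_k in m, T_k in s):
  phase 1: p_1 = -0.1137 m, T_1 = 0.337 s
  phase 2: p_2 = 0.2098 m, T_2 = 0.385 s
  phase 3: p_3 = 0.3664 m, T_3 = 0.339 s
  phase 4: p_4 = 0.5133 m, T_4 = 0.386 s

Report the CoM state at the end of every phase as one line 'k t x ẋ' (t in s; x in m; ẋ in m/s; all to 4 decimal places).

1 0.3370 0.1473 0.5852
2 0.7220 0.3808 0.7857
3 1.0610 0.7159 1.3932
4 1.4470 1.5979 3.7764

phase 1: p=-0.1137, T=0.337, ωT=1.110145, cosh=1.682155, sinh=1.352644; start (x,ẋ)=(0.085100, -0.178700) → end (x,ẋ)=(0.147336, 0.585228)
phase 2: p=0.2098, T=0.385, ωT=1.268267, cosh=1.918003, sinh=1.636684; start (x,ẋ)=(0.147336, 0.585228) → end (x,ẋ)=(0.380757, 0.785689)
phase 3: p=0.3664, T=0.339, ωT=1.116734, cosh=1.691104, sinh=1.363756; start (x,ẋ)=(0.380757, 0.785689) → end (x,ẋ)=(0.715944, 1.393180)
phase 4: p=0.5133, T=0.386, ωT=1.271561, cosh=1.923405, sinh=1.643011; start (x,ẋ)=(0.715944, 1.393180) → end (x,ẋ)=(1.597928, 3.776443)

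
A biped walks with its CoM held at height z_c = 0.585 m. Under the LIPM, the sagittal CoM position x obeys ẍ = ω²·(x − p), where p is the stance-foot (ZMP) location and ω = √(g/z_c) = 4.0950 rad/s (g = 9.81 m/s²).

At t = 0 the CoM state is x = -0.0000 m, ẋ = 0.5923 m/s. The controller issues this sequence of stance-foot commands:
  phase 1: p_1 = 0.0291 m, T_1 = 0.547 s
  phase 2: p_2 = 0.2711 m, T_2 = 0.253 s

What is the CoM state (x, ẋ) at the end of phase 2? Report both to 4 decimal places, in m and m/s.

x = 1.4131, ẋ = 5.0548

phase 1: p=0.0291, T=0.547, ωT=2.239965, cosh=4.749732, sinh=4.643270; start (x,ẋ)=(-0.000000, 0.592300) → end (x,ẋ)=(0.562484, 2.259954)
phase 2: p=0.2711, T=0.253, ωT=1.036035, cosh=1.586440, sinh=1.231581; start (x,ẋ)=(0.562484, 2.259954) → end (x,ẋ)=(1.413051, 5.054828)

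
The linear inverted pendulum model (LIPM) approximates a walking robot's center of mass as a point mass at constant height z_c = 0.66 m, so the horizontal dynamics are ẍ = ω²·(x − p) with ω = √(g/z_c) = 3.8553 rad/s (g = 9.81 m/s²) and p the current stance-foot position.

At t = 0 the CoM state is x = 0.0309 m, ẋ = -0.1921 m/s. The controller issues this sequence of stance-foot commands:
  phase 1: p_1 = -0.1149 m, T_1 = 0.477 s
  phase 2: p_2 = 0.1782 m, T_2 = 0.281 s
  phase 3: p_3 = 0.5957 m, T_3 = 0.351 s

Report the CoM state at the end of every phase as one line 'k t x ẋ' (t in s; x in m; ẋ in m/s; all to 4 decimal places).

phase 1: p=-0.1149, T=0.477, ωT=1.838978, cosh=3.224543, sinh=3.065564; start (x,ẋ)=(0.030900, -0.192100) → end (x,ẋ)=(0.202489, 1.103727)
phase 2: p=0.1782, T=0.281, ωT=1.083339, cosh=1.646496, sinh=1.308033; start (x,ẋ)=(0.202489, 1.103727) → end (x,ẋ)=(0.592666, 1.939768)
phase 3: p=0.5957, T=0.351, ωT=1.353210, cosh=2.064119, sinh=1.805710; start (x,ẋ)=(0.592666, 1.939768) → end (x,ẋ)=(1.497969, 3.982793)

1 0.4770 0.2025 1.1037
2 0.7580 0.5927 1.9398
3 1.1090 1.4980 3.9828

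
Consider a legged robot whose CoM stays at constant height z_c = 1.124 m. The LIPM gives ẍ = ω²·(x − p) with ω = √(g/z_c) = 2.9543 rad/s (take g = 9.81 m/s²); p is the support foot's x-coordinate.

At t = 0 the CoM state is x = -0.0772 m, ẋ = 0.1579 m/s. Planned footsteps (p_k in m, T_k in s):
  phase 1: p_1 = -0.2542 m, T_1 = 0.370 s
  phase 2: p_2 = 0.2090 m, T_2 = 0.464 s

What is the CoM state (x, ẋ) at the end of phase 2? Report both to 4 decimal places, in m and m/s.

phase 1: p=-0.2542, T=0.370, ωT=1.093091, cosh=1.659330, sinh=1.324151; start (x,ẋ)=(-0.077200, 0.157900) → end (x,ẋ)=(0.110274, 0.954422)
phase 2: p=0.2090, T=0.464, ωT=1.370795, cosh=2.096193, sinh=1.842288; start (x,ẋ)=(0.110274, 0.954422) → end (x,ẋ)=(0.597224, 1.463320)

x = 0.5972, ẋ = 1.4633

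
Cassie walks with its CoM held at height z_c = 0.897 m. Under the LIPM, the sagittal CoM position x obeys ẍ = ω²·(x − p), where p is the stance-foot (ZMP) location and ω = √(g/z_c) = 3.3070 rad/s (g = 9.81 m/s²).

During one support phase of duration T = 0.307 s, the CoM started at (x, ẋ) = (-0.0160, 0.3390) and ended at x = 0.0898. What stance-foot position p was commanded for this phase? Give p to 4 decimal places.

ωT = 3.3070·0.307 = 1.015249; cosh(ωT) = 1.561181, sinh(ωT) = 1.198869
x(T) = p + (x₀−p)·cosh(ωT) + (ẋ₀/ω)·sinh(ωT) ⇒ p·(1 − cosh) = x(T) − x₀·cosh − (ẋ₀/ω)·sinh
numerator   = 0.0898 − (-0.0160)·1.561181 − (0.3390/3.3070)·1.198869 = -0.008117
denominator = 1 − 1.561181 = -0.561181
p = -0.008117 / -0.561181 = 0.0145

p = 0.0145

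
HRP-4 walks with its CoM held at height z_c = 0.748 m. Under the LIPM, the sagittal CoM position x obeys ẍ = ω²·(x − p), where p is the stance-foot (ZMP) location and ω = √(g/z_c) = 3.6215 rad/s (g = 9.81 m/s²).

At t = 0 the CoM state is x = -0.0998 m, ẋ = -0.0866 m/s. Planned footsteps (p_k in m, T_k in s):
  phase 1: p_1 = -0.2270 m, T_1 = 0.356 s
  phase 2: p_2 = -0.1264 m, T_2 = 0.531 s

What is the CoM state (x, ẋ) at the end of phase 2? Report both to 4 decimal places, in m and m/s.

phase 1: p=-0.2270, T=0.356, ωT=1.289254, cosh=1.952777, sinh=1.677301; start (x,ẋ)=(-0.099800, -0.086600) → end (x,ẋ)=(-0.018716, 0.603546)
phase 2: p=-0.1264, T=0.531, ωT=1.923017, cosh=3.493865, sinh=3.347700; start (x,ẋ)=(-0.018716, 0.603546) → end (x,ẋ)=(0.807750, 3.414241)

x = 0.8078, ẋ = 3.4142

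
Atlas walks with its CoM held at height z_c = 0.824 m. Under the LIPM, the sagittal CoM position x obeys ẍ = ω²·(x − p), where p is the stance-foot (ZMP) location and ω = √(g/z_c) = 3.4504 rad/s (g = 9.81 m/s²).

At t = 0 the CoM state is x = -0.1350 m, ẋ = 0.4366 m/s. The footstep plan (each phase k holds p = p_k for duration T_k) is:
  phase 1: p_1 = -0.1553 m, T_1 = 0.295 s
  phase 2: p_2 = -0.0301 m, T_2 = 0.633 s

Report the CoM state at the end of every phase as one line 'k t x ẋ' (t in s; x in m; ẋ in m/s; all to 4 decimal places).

1 0.2950 0.0287 0.7672
2 0.9280 1.2093 4.3400

phase 1: p=-0.1553, T=0.295, ωT=1.017868, cosh=1.564327, sinh=1.202962; start (x,ẋ)=(-0.135000, 0.436600) → end (x,ẋ)=(0.028674, 0.767244)
phase 2: p=-0.0301, T=0.633, ωT=2.184103, cosh=4.497629, sinh=4.385050; start (x,ẋ)=(0.028674, 0.767244) → end (x,ẋ)=(1.209320, 4.340039)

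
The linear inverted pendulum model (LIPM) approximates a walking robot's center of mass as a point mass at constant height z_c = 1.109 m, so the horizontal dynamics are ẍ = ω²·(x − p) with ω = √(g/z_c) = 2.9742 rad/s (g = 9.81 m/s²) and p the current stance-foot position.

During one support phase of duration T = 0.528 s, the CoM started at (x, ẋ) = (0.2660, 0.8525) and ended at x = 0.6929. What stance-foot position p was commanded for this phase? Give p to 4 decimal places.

ωT = 2.9742·0.528 = 1.570378; cosh(ωT) = 2.508215, sinh(ωT) = 2.300248
x(T) = p + (x₀−p)·cosh(ωT) + (ẋ₀/ω)·sinh(ωT) ⇒ p·(1 − cosh) = x(T) − x₀·cosh − (ẋ₀/ω)·sinh
numerator   = 0.6929 − (0.2660)·2.508215 − (0.8525/2.9742)·2.300248 = -0.633609
denominator = 1 − 2.508215 = -1.508215
p = -0.633609 / -1.508215 = 0.4201

p = 0.4201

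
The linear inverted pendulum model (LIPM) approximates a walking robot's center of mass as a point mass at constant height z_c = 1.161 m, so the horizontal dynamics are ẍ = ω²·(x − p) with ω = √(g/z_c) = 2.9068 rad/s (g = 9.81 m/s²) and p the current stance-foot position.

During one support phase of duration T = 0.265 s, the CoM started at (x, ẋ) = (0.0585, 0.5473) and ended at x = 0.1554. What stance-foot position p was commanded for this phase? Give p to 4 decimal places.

ωT = 2.9068·0.265 = 0.770302; cosh(ωT) = 1.311646, sinh(ωT) = 0.848773
x(T) = p + (x₀−p)·cosh(ωT) + (ẋ₀/ω)·sinh(ωT) ⇒ p·(1 − cosh) = x(T) − x₀·cosh − (ẋ₀/ω)·sinh
numerator   = 0.1554 − (0.0585)·1.311646 − (0.5473/2.9068)·0.848773 = -0.081140
denominator = 1 − 1.311646 = -0.311646
p = -0.081140 / -0.311646 = 0.2604

p = 0.2604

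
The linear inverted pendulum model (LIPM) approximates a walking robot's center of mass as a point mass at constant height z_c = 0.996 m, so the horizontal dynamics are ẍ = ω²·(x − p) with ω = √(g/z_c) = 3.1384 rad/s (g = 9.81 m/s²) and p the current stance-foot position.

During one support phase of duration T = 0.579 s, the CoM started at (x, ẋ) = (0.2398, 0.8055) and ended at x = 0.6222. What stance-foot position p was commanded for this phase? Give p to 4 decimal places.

ωT = 3.1384·0.579 = 1.817134; cosh(ωT) = 3.158342, sinh(ωT) = 2.995851
x(T) = p + (x₀−p)·cosh(ωT) + (ẋ₀/ω)·sinh(ωT) ⇒ p·(1 − cosh) = x(T) − x₀·cosh − (ẋ₀/ω)·sinh
numerator   = 0.6222 − (0.2398)·3.158342 − (0.8055/3.1384)·2.995851 = -0.904084
denominator = 1 − 3.158342 = -2.158342
p = -0.904084 / -2.158342 = 0.4189

p = 0.4189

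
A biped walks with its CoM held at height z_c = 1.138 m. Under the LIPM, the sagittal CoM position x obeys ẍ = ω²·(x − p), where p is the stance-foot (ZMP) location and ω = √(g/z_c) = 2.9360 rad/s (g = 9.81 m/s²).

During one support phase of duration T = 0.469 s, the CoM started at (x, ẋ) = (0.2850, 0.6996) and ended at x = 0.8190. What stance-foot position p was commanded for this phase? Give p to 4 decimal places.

ωT = 2.9360·0.469 = 1.376984; cosh(ωT) = 2.107635, sinh(ωT) = 1.855296
x(T) = p + (x₀−p)·cosh(ωT) + (ẋ₀/ω)·sinh(ωT) ⇒ p·(1 − cosh) = x(T) − x₀·cosh − (ẋ₀/ω)·sinh
numerator   = 0.8190 − (0.2850)·2.107635 − (0.6996/2.9360)·1.855296 = -0.223762
denominator = 1 − 2.107635 = -1.107635
p = -0.223762 / -1.107635 = 0.2020

p = 0.2020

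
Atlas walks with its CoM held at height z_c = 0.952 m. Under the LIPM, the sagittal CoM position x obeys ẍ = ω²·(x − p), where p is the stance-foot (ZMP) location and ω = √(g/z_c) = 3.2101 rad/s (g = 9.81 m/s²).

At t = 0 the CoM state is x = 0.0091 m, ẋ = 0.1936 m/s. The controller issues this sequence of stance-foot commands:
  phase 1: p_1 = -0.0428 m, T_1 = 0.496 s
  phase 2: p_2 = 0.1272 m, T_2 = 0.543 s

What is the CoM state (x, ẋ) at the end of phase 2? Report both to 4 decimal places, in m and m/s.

phase 1: p=-0.0428, T=0.496, ωT=1.592210, cosh=2.559036, sinh=2.355560; start (x,ẋ)=(0.009100, 0.193600) → end (x,ẋ)=(0.232077, 0.887876)
phase 2: p=0.1272, T=0.543, ωT=1.743084, cosh=2.944961, sinh=2.769981; start (x,ẋ)=(0.232077, 0.887876) → end (x,ẋ)=(1.202203, 3.547317)

x = 1.2022, ẋ = 3.5473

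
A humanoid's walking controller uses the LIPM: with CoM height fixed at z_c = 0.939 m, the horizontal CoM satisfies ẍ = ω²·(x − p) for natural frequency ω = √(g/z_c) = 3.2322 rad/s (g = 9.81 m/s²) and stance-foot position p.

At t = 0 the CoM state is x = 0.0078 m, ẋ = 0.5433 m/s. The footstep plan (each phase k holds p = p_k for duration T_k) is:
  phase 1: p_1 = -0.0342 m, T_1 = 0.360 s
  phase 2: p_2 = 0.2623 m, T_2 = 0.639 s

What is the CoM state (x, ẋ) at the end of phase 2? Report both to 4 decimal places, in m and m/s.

x = 1.7243, ẋ = 4.8632

phase 1: p=-0.0342, T=0.360, ωT=1.163592, cosh=1.756887, sinh=1.444525; start (x,ẋ)=(0.007800, 0.543300) → end (x,ẋ)=(0.282399, 1.150615)
phase 2: p=0.2623, T=0.639, ωT=2.065376, cosh=4.007516, sinh=3.880746; start (x,ẋ)=(0.282399, 1.150615) → end (x,ẋ)=(1.724335, 4.863218)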